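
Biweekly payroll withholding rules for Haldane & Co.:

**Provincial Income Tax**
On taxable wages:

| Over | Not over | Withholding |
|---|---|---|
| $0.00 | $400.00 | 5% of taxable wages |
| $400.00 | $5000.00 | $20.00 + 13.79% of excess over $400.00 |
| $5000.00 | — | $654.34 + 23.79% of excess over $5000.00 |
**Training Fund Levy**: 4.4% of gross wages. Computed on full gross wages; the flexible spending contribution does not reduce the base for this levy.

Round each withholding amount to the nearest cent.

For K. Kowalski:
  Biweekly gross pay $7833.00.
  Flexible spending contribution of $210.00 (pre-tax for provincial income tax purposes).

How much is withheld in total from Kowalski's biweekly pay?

Provincial Income Tax: taxable = $7833.00 − $210.00 = $7623.00
  $654.34 + 23.79% × ($7623.00 − $5000.00) = $654.34 + 23.79% × $2623.00 = $1278.35
Training Fund Levy: 4.4% × $7833.00 = $344.65
Total: $1278.35 + $344.65 = $1623.00

$1623.00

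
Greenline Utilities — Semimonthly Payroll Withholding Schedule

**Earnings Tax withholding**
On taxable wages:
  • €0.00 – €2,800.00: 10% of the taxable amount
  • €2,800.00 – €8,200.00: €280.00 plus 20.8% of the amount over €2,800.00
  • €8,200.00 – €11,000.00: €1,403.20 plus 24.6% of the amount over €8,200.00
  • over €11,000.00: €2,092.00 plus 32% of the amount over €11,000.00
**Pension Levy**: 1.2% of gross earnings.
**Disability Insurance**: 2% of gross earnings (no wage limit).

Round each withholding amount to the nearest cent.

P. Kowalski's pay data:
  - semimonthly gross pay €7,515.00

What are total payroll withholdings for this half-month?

Earnings Tax: taxable = €7,515.00
  €280.00 + 20.8% × (€7,515.00 − €2,800.00) = €280.00 + 20.8% × €4,715.00 = €1,260.72
Pension Levy: 1.2% × €7,515.00 = €90.18
Disability Insurance: 2% × €7,515.00 = €150.30
Total: €1,260.72 + €90.18 + €150.30 = €1,501.20

€1,501.20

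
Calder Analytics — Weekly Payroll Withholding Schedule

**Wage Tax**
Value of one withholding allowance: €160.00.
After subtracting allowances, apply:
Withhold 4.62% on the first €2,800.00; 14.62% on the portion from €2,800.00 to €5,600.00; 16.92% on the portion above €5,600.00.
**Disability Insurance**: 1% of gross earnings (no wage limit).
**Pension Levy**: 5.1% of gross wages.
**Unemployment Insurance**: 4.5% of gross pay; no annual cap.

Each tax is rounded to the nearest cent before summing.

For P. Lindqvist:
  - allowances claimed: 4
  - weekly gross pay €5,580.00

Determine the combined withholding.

€1,033.71

Wage Tax: taxable = €5,580.00 − 4×€160.00 = €4,940.00
  €129.36 + 14.62% × (€4,940.00 − €2,800.00) = €129.36 + 14.62% × €2,140.00 = €442.23
Disability Insurance: 1% × €5,580.00 = €55.80
Pension Levy: 5.1% × €5,580.00 = €284.58
Unemployment Insurance: 4.5% × €5,580.00 = €251.10
Total: €442.23 + €55.80 + €284.58 + €251.10 = €1,033.71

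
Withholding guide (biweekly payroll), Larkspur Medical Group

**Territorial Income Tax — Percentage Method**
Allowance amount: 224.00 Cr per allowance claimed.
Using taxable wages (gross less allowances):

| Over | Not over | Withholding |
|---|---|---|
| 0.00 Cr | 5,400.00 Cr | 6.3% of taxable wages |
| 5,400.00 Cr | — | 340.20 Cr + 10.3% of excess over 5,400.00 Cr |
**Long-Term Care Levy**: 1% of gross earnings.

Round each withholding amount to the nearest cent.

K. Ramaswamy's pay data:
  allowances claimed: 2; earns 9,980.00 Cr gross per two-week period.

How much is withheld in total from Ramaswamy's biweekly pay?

865.60 Cr

Territorial Income Tax: taxable = 9,980.00 Cr − 2×224.00 Cr = 9,532.00 Cr
  340.20 Cr + 10.3% × (9,532.00 Cr − 5,400.00 Cr) = 340.20 Cr + 10.3% × 4,132.00 Cr = 765.80 Cr
Long-Term Care Levy: 1% × 9,980.00 Cr = 99.80 Cr
Total: 765.80 Cr + 99.80 Cr = 865.60 Cr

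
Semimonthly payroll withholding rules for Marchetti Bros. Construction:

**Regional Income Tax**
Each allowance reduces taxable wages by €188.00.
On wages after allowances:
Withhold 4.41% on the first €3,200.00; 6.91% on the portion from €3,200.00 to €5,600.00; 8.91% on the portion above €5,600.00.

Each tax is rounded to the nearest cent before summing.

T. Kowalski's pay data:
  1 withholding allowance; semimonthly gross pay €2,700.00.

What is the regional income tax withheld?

Regional Income Tax: taxable = €2,700.00 − 1×€188.00 = €2,512.00
  4.41% × €2,512.00 = €110.78

€110.78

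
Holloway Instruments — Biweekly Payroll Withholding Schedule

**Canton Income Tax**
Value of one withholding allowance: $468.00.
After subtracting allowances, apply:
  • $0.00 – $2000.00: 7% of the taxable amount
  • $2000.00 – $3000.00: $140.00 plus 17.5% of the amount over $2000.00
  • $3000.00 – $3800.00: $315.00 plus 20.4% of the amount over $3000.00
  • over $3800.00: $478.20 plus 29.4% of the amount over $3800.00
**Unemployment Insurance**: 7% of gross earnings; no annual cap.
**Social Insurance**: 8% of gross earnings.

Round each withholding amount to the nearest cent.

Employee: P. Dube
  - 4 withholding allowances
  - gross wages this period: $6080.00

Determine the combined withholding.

$1510.15

Canton Income Tax: taxable = $6080.00 − 4×$468.00 = $4208.00
  $478.20 + 29.4% × ($4208.00 − $3800.00) = $478.20 + 29.4% × $408.00 = $598.15
Unemployment Insurance: 7% × $6080.00 = $425.60
Social Insurance: 8% × $6080.00 = $486.40
Total: $598.15 + $425.60 + $486.40 = $1510.15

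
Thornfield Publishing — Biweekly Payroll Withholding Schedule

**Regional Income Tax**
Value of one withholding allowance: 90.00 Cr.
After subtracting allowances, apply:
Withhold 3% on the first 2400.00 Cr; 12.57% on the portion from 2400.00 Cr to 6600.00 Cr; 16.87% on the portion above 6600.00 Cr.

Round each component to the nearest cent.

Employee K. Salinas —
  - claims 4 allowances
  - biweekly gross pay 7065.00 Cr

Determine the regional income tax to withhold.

Regional Income Tax: taxable = 7065.00 Cr − 4×90.00 Cr = 6705.00 Cr
  599.94 Cr + 16.87% × (6705.00 Cr − 6600.00 Cr) = 599.94 Cr + 16.87% × 105.00 Cr = 617.65 Cr

617.65 Cr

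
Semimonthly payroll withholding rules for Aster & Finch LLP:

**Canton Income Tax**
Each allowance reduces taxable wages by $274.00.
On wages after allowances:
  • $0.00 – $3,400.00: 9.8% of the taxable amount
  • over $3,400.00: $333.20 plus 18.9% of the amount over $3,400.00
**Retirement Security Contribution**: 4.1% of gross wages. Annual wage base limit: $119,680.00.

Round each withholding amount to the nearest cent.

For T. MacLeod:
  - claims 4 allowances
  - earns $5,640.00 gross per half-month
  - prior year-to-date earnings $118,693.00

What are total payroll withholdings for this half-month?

Canton Income Tax: taxable = $5,640.00 − 4×$274.00 = $4,544.00
  $333.20 + 18.9% × ($4,544.00 − $3,400.00) = $333.20 + 18.9% × $1,144.00 = $549.42
Retirement Security Contribution: cap $119,680.00 − YTD $118,693.00 = $987.00 subject; 4.1% × $987.00 = $40.47
Total: $549.42 + $40.47 = $589.89

$589.89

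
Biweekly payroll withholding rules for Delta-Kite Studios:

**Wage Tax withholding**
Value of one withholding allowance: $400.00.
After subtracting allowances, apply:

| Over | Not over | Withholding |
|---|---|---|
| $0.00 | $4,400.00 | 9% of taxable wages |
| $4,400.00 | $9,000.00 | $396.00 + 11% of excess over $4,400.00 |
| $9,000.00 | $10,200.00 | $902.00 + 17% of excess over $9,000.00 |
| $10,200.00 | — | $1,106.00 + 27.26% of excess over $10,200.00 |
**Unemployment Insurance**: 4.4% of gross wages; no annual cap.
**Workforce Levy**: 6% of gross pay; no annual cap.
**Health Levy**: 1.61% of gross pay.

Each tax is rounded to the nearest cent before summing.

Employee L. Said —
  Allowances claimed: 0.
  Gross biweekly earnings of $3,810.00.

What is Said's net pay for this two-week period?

Wage Tax: taxable = $3,810.00
  9% × $3,810.00 = $342.90
Unemployment Insurance: 4.4% × $3,810.00 = $167.64
Workforce Levy: 6% × $3,810.00 = $228.60
Health Levy: 1.61% × $3,810.00 = $61.34
Total withheld: $342.90 + $167.64 + $228.60 + $61.34 = $800.48
Net pay: $3,810.00 − $800.48 = $3,009.52

$3,009.52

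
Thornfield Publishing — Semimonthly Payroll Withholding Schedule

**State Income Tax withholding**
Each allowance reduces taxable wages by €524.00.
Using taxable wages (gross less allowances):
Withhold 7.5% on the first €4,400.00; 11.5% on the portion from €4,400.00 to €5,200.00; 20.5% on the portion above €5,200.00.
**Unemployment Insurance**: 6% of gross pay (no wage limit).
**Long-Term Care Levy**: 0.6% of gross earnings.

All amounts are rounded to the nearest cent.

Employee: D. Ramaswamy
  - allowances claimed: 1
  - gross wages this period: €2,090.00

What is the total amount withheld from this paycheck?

State Income Tax: taxable = €2,090.00 − 1×€524.00 = €1,566.00
  7.5% × €1,566.00 = €117.45
Unemployment Insurance: 6% × €2,090.00 = €125.40
Long-Term Care Levy: 0.6% × €2,090.00 = €12.54
Total: €117.45 + €125.40 + €12.54 = €255.39

€255.39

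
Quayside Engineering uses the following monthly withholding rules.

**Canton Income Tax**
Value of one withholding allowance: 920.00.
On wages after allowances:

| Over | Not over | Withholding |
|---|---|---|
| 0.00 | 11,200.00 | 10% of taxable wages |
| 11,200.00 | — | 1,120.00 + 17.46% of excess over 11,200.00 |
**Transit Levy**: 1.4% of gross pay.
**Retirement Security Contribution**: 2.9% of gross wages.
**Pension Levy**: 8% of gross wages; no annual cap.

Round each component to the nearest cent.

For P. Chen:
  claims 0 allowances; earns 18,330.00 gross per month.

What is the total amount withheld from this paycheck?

4,619.49

Canton Income Tax: taxable = 18,330.00
  1,120.00 + 17.46% × (18,330.00 − 11,200.00) = 1,120.00 + 17.46% × 7,130.00 = 2,364.90
Transit Levy: 1.4% × 18,330.00 = 256.62
Retirement Security Contribution: 2.9% × 18,330.00 = 531.57
Pension Levy: 8% × 18,330.00 = 1,466.40
Total: 2,364.90 + 256.62 + 531.57 + 1,466.40 = 4,619.49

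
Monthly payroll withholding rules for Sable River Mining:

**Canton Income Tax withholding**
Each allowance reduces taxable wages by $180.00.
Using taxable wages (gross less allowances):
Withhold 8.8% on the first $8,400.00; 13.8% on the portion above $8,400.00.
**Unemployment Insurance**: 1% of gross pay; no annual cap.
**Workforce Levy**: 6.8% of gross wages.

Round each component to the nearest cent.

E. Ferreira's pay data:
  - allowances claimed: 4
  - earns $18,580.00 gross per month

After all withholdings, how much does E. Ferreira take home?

Canton Income Tax: taxable = $18,580.00 − 4×$180.00 = $17,860.00
  $739.20 + 13.8% × ($17,860.00 − $8,400.00) = $739.20 + 13.8% × $9,460.00 = $2,044.68
Unemployment Insurance: 1% × $18,580.00 = $185.80
Workforce Levy: 6.8% × $18,580.00 = $1,263.44
Total withheld: $2,044.68 + $185.80 + $1,263.44 = $3,493.92
Net pay: $18,580.00 − $3,493.92 = $15,086.08

$15,086.08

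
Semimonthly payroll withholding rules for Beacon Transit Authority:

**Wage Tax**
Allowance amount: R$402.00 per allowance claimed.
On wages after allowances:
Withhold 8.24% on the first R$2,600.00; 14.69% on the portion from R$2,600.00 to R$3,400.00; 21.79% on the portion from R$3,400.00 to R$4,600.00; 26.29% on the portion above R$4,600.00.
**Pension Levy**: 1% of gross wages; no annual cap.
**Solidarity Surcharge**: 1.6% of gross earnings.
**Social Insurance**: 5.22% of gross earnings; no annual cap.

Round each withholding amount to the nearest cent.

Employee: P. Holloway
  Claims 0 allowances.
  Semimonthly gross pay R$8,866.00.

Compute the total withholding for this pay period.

R$2,408.10

Wage Tax: taxable = R$8,866.00
  R$593.24 + 26.29% × (R$8,866.00 − R$4,600.00) = R$593.24 + 26.29% × R$4,266.00 = R$1,714.77
Pension Levy: 1% × R$8,866.00 = R$88.66
Solidarity Surcharge: 1.6% × R$8,866.00 = R$141.86
Social Insurance: 5.22% × R$8,866.00 = R$462.81
Total: R$1,714.77 + R$88.66 + R$141.86 + R$462.81 = R$2,408.10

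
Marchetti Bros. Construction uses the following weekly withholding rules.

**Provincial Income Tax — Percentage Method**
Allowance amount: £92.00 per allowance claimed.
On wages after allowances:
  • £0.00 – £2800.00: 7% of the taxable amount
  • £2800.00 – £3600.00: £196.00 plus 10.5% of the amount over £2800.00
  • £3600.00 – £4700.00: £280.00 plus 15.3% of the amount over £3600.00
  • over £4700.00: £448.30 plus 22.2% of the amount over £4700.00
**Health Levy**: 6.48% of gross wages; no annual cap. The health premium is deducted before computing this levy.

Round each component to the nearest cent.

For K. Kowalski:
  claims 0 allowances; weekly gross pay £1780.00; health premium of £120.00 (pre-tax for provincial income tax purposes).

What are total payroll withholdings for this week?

£223.77

Provincial Income Tax: taxable = £1780.00 − £120.00 = £1660.00
  7% × £1660.00 = £116.20
Health Levy: 6.48% × £1660.00 = £107.57
Total: £116.20 + £107.57 = £223.77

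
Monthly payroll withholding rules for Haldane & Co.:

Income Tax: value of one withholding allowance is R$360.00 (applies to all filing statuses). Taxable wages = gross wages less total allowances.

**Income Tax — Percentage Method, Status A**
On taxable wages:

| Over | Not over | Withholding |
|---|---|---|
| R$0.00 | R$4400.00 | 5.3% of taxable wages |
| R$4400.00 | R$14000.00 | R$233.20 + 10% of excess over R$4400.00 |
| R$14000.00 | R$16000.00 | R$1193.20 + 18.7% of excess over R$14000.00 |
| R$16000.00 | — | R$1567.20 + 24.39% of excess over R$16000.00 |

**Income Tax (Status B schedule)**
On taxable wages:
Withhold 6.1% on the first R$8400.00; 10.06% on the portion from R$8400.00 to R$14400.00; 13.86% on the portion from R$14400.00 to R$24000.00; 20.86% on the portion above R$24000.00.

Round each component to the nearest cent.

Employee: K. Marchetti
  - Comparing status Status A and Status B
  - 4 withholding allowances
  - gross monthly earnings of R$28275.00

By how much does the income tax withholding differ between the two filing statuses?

Income Tax (Status A): taxable = R$28275.00 − 4×R$360.00 = R$26835.00
  R$1567.20 + 24.39% × (R$26835.00 − R$16000.00) = R$1567.20 + 24.39% × R$10835.00 = R$4209.86
Income Tax (Status B): taxable = R$28275.00 − 4×R$360.00 = R$26835.00
  R$2446.56 + 20.86% × (R$26835.00 − R$24000.00) = R$2446.56 + 20.86% × R$2835.00 = R$3037.94
Difference: |R$4209.86 − R$3037.94| = R$1171.92 (higher under Status A)

R$1171.92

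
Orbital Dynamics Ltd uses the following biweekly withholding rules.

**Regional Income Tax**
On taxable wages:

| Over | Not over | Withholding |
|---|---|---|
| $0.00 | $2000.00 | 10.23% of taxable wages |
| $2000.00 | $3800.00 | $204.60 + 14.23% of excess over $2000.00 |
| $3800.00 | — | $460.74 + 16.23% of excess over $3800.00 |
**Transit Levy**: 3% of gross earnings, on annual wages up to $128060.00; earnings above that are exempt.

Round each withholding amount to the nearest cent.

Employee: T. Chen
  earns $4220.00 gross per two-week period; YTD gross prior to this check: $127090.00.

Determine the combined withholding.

Regional Income Tax: taxable = $4220.00
  $460.74 + 16.23% × ($4220.00 − $3800.00) = $460.74 + 16.23% × $420.00 = $528.91
Transit Levy: cap $128060.00 − YTD $127090.00 = $970.00 subject; 3% × $970.00 = $29.10
Total: $528.91 + $29.10 = $558.01

$558.01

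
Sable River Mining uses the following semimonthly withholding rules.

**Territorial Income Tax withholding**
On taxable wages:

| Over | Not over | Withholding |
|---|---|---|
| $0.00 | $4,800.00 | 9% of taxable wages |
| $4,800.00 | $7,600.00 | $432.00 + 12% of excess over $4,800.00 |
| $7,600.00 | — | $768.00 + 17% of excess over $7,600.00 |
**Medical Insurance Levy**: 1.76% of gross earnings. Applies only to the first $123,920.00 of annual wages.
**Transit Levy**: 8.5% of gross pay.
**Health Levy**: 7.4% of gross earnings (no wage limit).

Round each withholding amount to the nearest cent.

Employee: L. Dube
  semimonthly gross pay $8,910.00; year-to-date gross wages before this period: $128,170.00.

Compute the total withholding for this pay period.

$2,407.39

Territorial Income Tax: taxable = $8,910.00
  $768.00 + 17% × ($8,910.00 − $7,600.00) = $768.00 + 17% × $1,310.00 = $990.70
Medical Insurance Levy: YTD $128,170.00 ≥ cap $123,920.00 → $0.00
Transit Levy: 8.5% × $8,910.00 = $757.35
Health Levy: 7.4% × $8,910.00 = $659.34
Total: $990.70 + $0.00 + $757.35 + $659.34 = $2,407.39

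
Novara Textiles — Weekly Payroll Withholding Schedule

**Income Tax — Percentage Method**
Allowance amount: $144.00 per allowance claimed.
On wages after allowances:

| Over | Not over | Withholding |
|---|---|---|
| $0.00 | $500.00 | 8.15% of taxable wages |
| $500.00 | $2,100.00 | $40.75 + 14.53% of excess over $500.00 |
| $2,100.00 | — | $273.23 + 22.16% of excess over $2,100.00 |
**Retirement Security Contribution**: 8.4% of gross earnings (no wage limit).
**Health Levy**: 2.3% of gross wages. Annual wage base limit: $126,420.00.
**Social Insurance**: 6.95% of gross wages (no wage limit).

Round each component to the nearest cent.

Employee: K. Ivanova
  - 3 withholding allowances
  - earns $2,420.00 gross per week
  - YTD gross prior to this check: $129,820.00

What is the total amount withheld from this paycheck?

$628.43

Income Tax: taxable = $2,420.00 − 3×$144.00 = $1,988.00
  $40.75 + 14.53% × ($1,988.00 − $500.00) = $40.75 + 14.53% × $1,488.00 = $256.96
Retirement Security Contribution: 8.4% × $2,420.00 = $203.28
Health Levy: YTD $129,820.00 ≥ cap $126,420.00 → $0.00
Social Insurance: 6.95% × $2,420.00 = $168.19
Total: $256.96 + $203.28 + $0.00 + $168.19 = $628.43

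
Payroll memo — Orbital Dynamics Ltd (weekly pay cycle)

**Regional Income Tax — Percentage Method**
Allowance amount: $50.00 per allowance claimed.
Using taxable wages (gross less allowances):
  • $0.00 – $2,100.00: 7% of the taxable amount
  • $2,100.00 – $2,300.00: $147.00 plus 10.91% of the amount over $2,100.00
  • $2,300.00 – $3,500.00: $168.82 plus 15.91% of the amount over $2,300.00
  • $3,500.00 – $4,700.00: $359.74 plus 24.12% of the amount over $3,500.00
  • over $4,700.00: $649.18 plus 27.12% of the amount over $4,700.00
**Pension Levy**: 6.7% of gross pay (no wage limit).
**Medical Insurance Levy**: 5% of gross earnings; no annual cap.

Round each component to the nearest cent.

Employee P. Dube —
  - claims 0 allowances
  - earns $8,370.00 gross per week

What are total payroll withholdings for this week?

$2,623.77

Regional Income Tax: taxable = $8,370.00
  $649.18 + 27.12% × ($8,370.00 − $4,700.00) = $649.18 + 27.12% × $3,670.00 = $1,644.48
Pension Levy: 6.7% × $8,370.00 = $560.79
Medical Insurance Levy: 5% × $8,370.00 = $418.50
Total: $1,644.48 + $560.79 + $418.50 = $2,623.77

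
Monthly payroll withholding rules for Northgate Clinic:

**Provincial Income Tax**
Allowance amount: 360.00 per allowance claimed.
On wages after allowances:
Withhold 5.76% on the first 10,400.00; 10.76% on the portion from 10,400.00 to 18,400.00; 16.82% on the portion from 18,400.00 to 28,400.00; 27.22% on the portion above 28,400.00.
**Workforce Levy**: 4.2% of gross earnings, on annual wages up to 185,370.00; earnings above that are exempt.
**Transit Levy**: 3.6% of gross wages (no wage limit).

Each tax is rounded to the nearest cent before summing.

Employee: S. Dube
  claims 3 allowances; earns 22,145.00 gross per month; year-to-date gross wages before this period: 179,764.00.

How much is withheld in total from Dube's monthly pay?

2,940.76

Provincial Income Tax: taxable = 22,145.00 − 3×360.00 = 21,065.00
  1,459.84 + 16.82% × (21,065.00 − 18,400.00) = 1,459.84 + 16.82% × 2,665.00 = 1,908.09
Workforce Levy: cap 185,370.00 − YTD 179,764.00 = 5,606.00 subject; 4.2% × 5,606.00 = 235.45
Transit Levy: 3.6% × 22,145.00 = 797.22
Total: 1,908.09 + 235.45 + 797.22 = 2,940.76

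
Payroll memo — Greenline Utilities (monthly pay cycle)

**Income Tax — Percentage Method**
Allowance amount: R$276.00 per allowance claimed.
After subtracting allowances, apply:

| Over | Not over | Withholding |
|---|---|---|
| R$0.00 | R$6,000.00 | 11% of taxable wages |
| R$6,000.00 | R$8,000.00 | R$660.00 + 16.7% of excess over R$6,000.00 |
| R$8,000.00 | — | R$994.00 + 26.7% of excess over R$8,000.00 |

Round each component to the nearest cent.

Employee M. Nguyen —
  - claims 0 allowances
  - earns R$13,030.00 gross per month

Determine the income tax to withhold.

R$2,337.01

Income Tax: taxable = R$13,030.00
  R$994.00 + 26.7% × (R$13,030.00 − R$8,000.00) = R$994.00 + 26.7% × R$5,030.00 = R$2,337.01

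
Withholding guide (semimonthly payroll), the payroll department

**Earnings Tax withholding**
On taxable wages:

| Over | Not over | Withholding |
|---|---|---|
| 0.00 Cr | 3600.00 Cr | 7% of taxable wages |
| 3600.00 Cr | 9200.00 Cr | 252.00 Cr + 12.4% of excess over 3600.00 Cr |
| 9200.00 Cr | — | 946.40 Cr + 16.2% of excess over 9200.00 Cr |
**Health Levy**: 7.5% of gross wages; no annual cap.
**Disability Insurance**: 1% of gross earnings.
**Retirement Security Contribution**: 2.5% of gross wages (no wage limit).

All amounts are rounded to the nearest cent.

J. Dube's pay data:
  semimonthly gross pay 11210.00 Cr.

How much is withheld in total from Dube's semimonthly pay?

2505.12 Cr

Earnings Tax: taxable = 11210.00 Cr
  946.40 Cr + 16.2% × (11210.00 Cr − 9200.00 Cr) = 946.40 Cr + 16.2% × 2010.00 Cr = 1272.02 Cr
Health Levy: 7.5% × 11210.00 Cr = 840.75 Cr
Disability Insurance: 1% × 11210.00 Cr = 112.10 Cr
Retirement Security Contribution: 2.5% × 11210.00 Cr = 280.25 Cr
Total: 1272.02 Cr + 840.75 Cr + 112.10 Cr + 280.25 Cr = 2505.12 Cr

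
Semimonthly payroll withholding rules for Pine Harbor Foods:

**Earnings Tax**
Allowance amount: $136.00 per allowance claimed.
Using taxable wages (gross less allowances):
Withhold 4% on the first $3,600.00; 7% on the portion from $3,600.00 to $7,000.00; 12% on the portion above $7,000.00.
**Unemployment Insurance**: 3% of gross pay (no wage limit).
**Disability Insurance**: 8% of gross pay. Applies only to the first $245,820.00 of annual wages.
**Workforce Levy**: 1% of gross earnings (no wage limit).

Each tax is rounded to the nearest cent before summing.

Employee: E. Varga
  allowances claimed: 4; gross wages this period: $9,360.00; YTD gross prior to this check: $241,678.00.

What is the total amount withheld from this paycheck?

Earnings Tax: taxable = $9,360.00 − 4×$136.00 = $8,816.00
  $382.00 + 12% × ($8,816.00 − $7,000.00) = $382.00 + 12% × $1,816.00 = $599.92
Unemployment Insurance: 3% × $9,360.00 = $280.80
Disability Insurance: cap $245,820.00 − YTD $241,678.00 = $4,142.00 subject; 8% × $4,142.00 = $331.36
Workforce Levy: 1% × $9,360.00 = $93.60
Total: $599.92 + $280.80 + $331.36 + $93.60 = $1,305.68

$1,305.68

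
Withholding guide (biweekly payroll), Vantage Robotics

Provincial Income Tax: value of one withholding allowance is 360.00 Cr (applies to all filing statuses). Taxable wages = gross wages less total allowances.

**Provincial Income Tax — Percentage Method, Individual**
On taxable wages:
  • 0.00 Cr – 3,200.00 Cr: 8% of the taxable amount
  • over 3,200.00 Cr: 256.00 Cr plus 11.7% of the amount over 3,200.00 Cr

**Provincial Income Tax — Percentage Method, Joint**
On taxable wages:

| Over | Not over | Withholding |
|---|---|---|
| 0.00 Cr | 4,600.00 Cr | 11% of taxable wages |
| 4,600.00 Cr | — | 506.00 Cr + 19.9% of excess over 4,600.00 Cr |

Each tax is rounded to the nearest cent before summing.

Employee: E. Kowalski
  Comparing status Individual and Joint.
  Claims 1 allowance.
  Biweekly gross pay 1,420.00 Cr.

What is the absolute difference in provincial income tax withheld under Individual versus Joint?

Provincial Income Tax (Individual): taxable = 1,420.00 Cr − 1×360.00 Cr = 1,060.00 Cr
  8% × 1,060.00 Cr = 84.80 Cr
Provincial Income Tax (Joint): taxable = 1,420.00 Cr − 1×360.00 Cr = 1,060.00 Cr
  11% × 1,060.00 Cr = 116.60 Cr
Difference: |84.80 Cr − 116.60 Cr| = 31.80 Cr (higher under Joint)

31.80 Cr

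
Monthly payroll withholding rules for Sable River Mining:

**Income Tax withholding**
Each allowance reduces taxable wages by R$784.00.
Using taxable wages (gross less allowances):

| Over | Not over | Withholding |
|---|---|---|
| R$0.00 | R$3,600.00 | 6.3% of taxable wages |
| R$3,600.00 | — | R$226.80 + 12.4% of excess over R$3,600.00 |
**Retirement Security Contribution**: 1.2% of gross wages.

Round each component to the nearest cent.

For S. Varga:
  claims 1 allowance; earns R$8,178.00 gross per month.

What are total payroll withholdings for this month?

Income Tax: taxable = R$8,178.00 − 1×R$784.00 = R$7,394.00
  R$226.80 + 12.4% × (R$7,394.00 − R$3,600.00) = R$226.80 + 12.4% × R$3,794.00 = R$697.26
Retirement Security Contribution: 1.2% × R$8,178.00 = R$98.14
Total: R$697.26 + R$98.14 = R$795.40

R$795.40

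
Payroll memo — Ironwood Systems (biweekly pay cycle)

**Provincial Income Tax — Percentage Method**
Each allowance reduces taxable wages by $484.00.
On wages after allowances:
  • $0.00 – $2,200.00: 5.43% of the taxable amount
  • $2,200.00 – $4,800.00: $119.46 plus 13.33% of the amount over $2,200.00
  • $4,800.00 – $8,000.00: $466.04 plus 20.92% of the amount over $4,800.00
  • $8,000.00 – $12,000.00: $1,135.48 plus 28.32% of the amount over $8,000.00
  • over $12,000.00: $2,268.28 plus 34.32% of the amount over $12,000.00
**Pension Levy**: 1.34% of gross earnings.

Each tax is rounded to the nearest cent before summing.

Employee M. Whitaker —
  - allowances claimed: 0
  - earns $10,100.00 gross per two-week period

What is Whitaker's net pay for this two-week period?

Provincial Income Tax: taxable = $10,100.00
  $1,135.48 + 28.32% × ($10,100.00 − $8,000.00) = $1,135.48 + 28.32% × $2,100.00 = $1,730.20
Pension Levy: 1.34% × $10,100.00 = $135.34
Total withheld: $1,730.20 + $135.34 = $1,865.54
Net pay: $10,100.00 − $1,865.54 = $8,234.46

$8,234.46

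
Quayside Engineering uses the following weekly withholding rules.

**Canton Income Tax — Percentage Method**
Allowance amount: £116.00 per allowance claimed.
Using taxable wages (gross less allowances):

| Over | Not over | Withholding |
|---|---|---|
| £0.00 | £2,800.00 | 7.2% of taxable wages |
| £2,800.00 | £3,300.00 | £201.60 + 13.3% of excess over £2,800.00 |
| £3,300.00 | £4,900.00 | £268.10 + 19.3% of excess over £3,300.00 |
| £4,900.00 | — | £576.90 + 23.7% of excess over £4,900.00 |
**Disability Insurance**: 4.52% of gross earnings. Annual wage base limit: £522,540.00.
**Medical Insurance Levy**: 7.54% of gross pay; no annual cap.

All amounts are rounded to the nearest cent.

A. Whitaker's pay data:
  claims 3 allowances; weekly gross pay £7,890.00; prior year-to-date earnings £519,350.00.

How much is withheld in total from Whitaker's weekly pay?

£1,942.15

Canton Income Tax: taxable = £7,890.00 − 3×£116.00 = £7,542.00
  £576.90 + 23.7% × (£7,542.00 − £4,900.00) = £576.90 + 23.7% × £2,642.00 = £1,203.05
Disability Insurance: cap £522,540.00 − YTD £519,350.00 = £3,190.00 subject; 4.52% × £3,190.00 = £144.19
Medical Insurance Levy: 7.54% × £7,890.00 = £594.91
Total: £1,203.05 + £144.19 + £594.91 = £1,942.15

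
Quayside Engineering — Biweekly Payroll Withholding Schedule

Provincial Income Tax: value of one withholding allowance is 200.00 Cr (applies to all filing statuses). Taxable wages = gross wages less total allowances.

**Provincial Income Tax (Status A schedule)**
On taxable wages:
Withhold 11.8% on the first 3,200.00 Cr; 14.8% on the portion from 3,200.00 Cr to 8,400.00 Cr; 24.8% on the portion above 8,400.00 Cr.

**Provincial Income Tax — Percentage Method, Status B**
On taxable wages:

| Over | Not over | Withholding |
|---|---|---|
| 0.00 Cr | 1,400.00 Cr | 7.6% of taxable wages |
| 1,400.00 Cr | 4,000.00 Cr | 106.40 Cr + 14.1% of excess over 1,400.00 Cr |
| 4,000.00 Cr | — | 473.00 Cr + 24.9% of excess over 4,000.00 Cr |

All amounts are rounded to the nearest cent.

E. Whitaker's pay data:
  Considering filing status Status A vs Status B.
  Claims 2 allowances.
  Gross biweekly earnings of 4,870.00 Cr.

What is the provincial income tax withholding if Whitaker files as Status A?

565.56 Cr

Provincial Income Tax (Status A): taxable = 4,870.00 Cr − 2×200.00 Cr = 4,470.00 Cr
  377.60 Cr + 14.8% × (4,470.00 Cr − 3,200.00 Cr) = 377.60 Cr + 14.8% × 1,270.00 Cr = 565.56 Cr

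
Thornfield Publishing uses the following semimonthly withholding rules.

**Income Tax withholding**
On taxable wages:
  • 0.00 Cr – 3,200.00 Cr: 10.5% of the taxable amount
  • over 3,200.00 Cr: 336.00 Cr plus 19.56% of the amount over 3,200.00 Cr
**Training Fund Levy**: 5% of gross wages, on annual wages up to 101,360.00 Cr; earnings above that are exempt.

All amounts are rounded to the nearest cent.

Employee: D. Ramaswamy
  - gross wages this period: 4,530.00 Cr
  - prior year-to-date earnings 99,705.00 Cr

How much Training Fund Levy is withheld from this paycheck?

Training Fund Levy: cap 101,360.00 Cr − YTD 99,705.00 Cr = 1,655.00 Cr subject; 5% × 1,655.00 Cr = 82.75 Cr

82.75 Cr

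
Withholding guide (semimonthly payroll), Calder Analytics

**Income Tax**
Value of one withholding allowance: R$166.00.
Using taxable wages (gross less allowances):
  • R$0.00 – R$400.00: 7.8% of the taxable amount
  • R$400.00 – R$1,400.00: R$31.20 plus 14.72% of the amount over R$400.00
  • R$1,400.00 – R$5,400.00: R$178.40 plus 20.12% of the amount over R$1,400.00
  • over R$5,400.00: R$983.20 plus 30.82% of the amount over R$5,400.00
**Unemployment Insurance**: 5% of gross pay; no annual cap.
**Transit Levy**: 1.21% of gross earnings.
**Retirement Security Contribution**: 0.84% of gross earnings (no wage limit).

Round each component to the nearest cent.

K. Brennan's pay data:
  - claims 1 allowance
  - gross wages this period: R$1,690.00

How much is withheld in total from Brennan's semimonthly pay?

R$322.50

Income Tax: taxable = R$1,690.00 − 1×R$166.00 = R$1,524.00
  R$178.40 + 20.12% × (R$1,524.00 − R$1,400.00) = R$178.40 + 20.12% × R$124.00 = R$203.35
Unemployment Insurance: 5% × R$1,690.00 = R$84.50
Transit Levy: 1.21% × R$1,690.00 = R$20.45
Retirement Security Contribution: 0.84% × R$1,690.00 = R$14.20
Total: R$203.35 + R$84.50 + R$20.45 + R$14.20 = R$322.50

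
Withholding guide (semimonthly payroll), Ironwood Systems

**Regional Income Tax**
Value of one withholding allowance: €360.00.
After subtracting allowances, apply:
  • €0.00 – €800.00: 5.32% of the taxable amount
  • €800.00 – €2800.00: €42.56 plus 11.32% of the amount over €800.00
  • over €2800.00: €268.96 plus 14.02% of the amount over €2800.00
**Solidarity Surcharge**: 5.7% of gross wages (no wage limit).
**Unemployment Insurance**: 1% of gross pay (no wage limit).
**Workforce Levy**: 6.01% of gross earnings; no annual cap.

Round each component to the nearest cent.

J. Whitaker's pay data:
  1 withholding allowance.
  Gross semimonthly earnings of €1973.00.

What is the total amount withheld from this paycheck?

€385.36

Regional Income Tax: taxable = €1973.00 − 1×€360.00 = €1613.00
  €42.56 + 11.32% × (€1613.00 − €800.00) = €42.56 + 11.32% × €813.00 = €134.59
Solidarity Surcharge: 5.7% × €1973.00 = €112.46
Unemployment Insurance: 1% × €1973.00 = €19.73
Workforce Levy: 6.01% × €1973.00 = €118.58
Total: €134.59 + €112.46 + €19.73 + €118.58 = €385.36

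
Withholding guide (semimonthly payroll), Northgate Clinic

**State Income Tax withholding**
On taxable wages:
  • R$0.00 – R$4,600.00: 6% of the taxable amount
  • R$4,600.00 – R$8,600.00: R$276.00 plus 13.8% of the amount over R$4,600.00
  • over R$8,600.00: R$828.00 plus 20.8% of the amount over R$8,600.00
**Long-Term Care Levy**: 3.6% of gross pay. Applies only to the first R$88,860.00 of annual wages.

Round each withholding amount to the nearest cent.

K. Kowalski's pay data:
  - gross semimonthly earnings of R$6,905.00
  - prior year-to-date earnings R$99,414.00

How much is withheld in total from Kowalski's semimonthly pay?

R$594.09

State Income Tax: taxable = R$6,905.00
  R$276.00 + 13.8% × (R$6,905.00 − R$4,600.00) = R$276.00 + 13.8% × R$2,305.00 = R$594.09
Long-Term Care Levy: YTD R$99,414.00 ≥ cap R$88,860.00 → R$0.00
Total: R$594.09 + R$0.00 = R$594.09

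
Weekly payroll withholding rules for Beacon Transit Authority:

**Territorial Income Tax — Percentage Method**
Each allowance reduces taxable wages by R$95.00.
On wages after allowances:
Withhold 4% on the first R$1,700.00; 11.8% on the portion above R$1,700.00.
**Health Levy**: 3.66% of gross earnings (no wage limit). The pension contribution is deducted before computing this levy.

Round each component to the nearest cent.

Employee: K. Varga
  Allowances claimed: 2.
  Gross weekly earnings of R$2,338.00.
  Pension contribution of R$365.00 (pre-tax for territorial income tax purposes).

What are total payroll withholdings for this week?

Territorial Income Tax: taxable = R$2,338.00 − R$365.00 − 2×R$95.00 = R$1,783.00
  R$68.00 + 11.8% × (R$1,783.00 − R$1,700.00) = R$68.00 + 11.8% × R$83.00 = R$77.79
Health Levy: 3.66% × R$1,973.00 = R$72.21
Total: R$77.79 + R$72.21 = R$150.00

R$150.00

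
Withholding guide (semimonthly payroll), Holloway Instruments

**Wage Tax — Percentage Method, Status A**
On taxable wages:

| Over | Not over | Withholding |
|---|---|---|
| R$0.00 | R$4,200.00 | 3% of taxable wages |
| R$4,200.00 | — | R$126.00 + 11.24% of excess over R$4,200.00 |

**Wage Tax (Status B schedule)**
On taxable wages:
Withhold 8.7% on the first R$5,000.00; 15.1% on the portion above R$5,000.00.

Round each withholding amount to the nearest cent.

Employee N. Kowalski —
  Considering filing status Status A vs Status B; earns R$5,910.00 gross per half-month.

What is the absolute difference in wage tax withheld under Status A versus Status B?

R$254.21

Wage Tax (Status A): taxable = R$5,910.00
  R$126.00 + 11.24% × (R$5,910.00 − R$4,200.00) = R$126.00 + 11.24% × R$1,710.00 = R$318.20
Wage Tax (Status B): taxable = R$5,910.00
  R$435.00 + 15.1% × (R$5,910.00 − R$5,000.00) = R$435.00 + 15.1% × R$910.00 = R$572.41
Difference: |R$318.20 − R$572.41| = R$254.21 (higher under Status B)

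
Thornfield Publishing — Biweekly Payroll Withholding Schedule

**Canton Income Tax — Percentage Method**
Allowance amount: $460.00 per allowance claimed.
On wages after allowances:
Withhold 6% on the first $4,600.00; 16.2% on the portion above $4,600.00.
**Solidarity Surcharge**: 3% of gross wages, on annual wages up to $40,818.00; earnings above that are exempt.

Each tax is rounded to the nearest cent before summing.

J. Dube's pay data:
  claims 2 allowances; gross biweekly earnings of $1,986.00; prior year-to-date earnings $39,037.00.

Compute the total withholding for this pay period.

$117.39

Canton Income Tax: taxable = $1,986.00 − 2×$460.00 = $1,066.00
  6% × $1,066.00 = $63.96
Solidarity Surcharge: cap $40,818.00 − YTD $39,037.00 = $1,781.00 subject; 3% × $1,781.00 = $53.43
Total: $63.96 + $53.43 = $117.39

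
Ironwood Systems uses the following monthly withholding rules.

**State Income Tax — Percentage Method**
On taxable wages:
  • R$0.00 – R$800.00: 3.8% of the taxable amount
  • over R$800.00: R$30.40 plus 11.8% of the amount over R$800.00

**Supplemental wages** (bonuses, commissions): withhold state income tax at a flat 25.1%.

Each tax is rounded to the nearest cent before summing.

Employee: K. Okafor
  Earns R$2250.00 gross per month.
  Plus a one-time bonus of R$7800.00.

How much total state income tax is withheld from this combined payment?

State Income Tax: taxable = R$2250.00
  R$30.40 + 11.8% × (R$2250.00 − R$800.00) = R$30.40 + 11.8% × R$1450.00 = R$201.50
Supplemental (25.1% flat on bonus): 25.1% × R$7800.00 = R$1957.80
Total state income tax: R$201.50 + R$1957.80 = R$2159.30

R$2159.30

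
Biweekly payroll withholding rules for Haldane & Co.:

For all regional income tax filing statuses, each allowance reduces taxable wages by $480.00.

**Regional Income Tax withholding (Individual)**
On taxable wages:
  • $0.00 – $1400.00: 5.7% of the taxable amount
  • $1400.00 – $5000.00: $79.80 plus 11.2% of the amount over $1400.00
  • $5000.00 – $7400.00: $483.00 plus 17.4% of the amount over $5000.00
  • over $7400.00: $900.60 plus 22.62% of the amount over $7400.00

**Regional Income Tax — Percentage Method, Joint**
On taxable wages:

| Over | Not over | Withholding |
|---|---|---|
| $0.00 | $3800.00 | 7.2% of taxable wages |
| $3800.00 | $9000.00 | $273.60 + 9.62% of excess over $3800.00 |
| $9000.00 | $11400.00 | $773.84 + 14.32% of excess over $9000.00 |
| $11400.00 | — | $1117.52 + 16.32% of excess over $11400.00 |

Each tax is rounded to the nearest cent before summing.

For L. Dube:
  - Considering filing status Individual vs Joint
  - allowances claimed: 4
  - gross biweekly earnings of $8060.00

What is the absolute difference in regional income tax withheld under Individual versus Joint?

$182.65

Regional Income Tax (Individual): taxable = $8060.00 − 4×$480.00 = $6140.00
  $483.00 + 17.4% × ($6140.00 − $5000.00) = $483.00 + 17.4% × $1140.00 = $681.36
Regional Income Tax (Joint): taxable = $8060.00 − 4×$480.00 = $6140.00
  $273.60 + 9.62% × ($6140.00 − $3800.00) = $273.60 + 9.62% × $2340.00 = $498.71
Difference: |$681.36 − $498.71| = $182.65 (higher under Individual)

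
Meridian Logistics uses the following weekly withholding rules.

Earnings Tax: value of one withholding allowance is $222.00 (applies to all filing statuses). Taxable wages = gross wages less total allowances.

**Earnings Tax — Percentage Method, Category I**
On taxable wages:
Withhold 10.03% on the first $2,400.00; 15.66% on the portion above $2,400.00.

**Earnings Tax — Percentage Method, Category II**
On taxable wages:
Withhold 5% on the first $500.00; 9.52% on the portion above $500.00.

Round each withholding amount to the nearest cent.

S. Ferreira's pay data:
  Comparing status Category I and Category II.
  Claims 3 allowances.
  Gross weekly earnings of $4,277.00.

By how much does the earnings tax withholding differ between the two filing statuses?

Earnings Tax (Category I): taxable = $4,277.00 − 3×$222.00 = $3,611.00
  $240.72 + 15.66% × ($3,611.00 − $2,400.00) = $240.72 + 15.66% × $1,211.00 = $430.36
Earnings Tax (Category II): taxable = $4,277.00 − 3×$222.00 = $3,611.00
  $25.00 + 9.52% × ($3,611.00 − $500.00) = $25.00 + 9.52% × $3,111.00 = $321.17
Difference: |$430.36 − $321.17| = $109.19 (higher under Category I)

$109.19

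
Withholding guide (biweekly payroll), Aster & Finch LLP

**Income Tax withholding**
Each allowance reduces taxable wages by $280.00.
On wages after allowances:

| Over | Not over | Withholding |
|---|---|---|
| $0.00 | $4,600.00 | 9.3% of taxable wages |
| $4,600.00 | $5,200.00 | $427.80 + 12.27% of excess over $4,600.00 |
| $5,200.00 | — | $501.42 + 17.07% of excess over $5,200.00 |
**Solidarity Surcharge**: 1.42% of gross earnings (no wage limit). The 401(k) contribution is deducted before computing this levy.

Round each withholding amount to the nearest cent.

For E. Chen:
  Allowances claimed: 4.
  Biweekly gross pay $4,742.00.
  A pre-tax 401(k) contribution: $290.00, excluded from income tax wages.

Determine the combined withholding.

Income Tax: taxable = $4,742.00 − $290.00 − 4×$280.00 = $3,332.00
  9.3% × $3,332.00 = $309.88
Solidarity Surcharge: 1.42% × $4,452.00 = $63.22
Total: $309.88 + $63.22 = $373.10

$373.10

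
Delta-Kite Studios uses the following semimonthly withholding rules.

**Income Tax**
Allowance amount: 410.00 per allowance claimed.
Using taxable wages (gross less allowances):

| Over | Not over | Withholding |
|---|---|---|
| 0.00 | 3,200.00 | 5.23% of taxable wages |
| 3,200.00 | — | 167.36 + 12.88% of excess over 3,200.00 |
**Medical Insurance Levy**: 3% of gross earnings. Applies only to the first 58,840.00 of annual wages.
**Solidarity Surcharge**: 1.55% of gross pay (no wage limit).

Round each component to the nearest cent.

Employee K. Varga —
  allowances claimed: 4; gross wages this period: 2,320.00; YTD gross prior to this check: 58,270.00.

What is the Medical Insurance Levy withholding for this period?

Medical Insurance Levy: cap 58,840.00 − YTD 58,270.00 = 570.00 subject; 3% × 570.00 = 17.10

17.10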